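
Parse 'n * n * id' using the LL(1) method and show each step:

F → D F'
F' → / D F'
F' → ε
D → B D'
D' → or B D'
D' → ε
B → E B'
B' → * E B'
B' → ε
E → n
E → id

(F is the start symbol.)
LL(1) parsing maintains a stack (initially the start symbol over $) and the input. At each step: if the stack top is a terminal, match it against the current input token; if it is a non-terminal N, replace it with the RHS of M[N, lookahead] (the unique production whose predict set contains the lookahead).

Stack is shown with the top on the left.

Stack           Input         Action
------------------------------------
F $             n * n * id $  output F → D F'
D F' $          n * n * id $  output D → B D'
B D' F' $       n * n * id $  output B → E B'
E B' D' F' $    n * n * id $  output E → n
n B' D' F' $    n * n * id $  match 'n'
B' D' F' $      * n * id $    output B' → * E B'
* E B' D' F' $  * n * id $    match '*'
E B' D' F' $    n * id $      output E → n
n B' D' F' $    n * id $      match 'n'
B' D' F' $      * id $        output B' → * E B'
* E B' D' F' $  * id $        match '*'
E B' D' F' $    id $          output E → id
id B' D' F' $   id $          match 'id'
B' D' F' $      $             output B' → ε
D' F' $         $             output D' → ε
F' $            $             output F' → ε
$               $             accept

The string is accepted.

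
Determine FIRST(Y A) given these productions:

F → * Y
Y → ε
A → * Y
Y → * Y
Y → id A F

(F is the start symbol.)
{ '*', 'id' }

FIRST sets of the non-terminals involved (from the grammar, by fixed-point iteration):
  FIRST(Y) = { '*', 'id', ε }
  FIRST(A) = { '*' }

To compute FIRST(Y A), process the symbols left to right:
Symbol Y is a non-terminal. Add FIRST(Y) \ {ε} = { '*', 'id' }
Y is nullable (ε ∈ FIRST(Y)), continue to the next symbol.
Symbol A is a non-terminal. Add FIRST(A) \ {ε} = { '*' }
A is not nullable (ε ∉ FIRST(A)), so stop here.
FIRST(Y A) = { '*', 'id' }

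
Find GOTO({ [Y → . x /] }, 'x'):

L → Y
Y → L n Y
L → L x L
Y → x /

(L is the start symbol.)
GOTO(I, 'x') = CLOSURE({ [A → αX.β] : [A → α.Xβ] ∈ I, X = 'x' })

Items with dot before 'x', with the dot advanced:
  [Y → . x /] → [Y → x . /]
Closure adds nothing (no advanced item has the dot before a non-terminal).

GOTO = { [Y → x . /] }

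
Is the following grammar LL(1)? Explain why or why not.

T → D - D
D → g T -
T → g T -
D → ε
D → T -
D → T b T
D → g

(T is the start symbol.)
A grammar is LL(1) if for each non-terminal N with multiple productions, the predict sets of those productions are pairwise disjoint, where PREDICT(N → α) = (FIRST(α) \ {ε}) ∪ (FOLLOW(N) if α ⇒* ε).

Relevant sets:
  FIRST(D) = { '-', 'g', ε }
  FIRST(T) = { '-', 'g' }
  FOLLOW(D) = { $, '-', 'b' }

For T:
  PREDICT(T → D '-' D) = { '-', 'g' }
  PREDICT(T → g T '-') = { 'g' }
For D:
  PREDICT(D → g T '-') = { 'g' }
  PREDICT(D → ε) = { $, '-', 'b' }
  PREDICT(D → T '-') = { '-', 'g' }
  PREDICT(D → T b T) = { '-', 'g' }
  PREDICT(D → g) = { 'g' }

Conflict found: Predict set conflict for T: { 'g' }
The grammar is NOT LL(1).

Answer: No. Predict set conflict for T: { 'g' }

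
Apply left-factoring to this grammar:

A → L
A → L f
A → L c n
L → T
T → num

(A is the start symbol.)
Left-factoring transforms A → αβ₁ | αβ₂ into A → αA' and A' → β₁ | β₂
(α is the longest common prefix among the alternatives). Repeat until
no nonterminal has two alternatives with a common prefix.

Round 1: A has alternatives sharing prefix 'L'. Introduce A': A → L A'
  Add: A' → ε
  Add: A' → f
  Add: A' → c n

No remaining common prefixes — done.

Resulting grammar:
A → L A'
A' → ε
A' → f
A' → c n
L → T
T → num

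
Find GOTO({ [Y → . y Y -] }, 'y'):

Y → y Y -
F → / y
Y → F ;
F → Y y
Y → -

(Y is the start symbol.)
{ [F → . / y], [F → . Y y], [Y → . -], [Y → . F ;], [Y → . y Y -], [Y → y . Y -] }

GOTO(I, 'y') = CLOSURE({ [A → αX.β] : [A → α.Xβ] ∈ I, X = 'y' })

Items with dot before 'y', with the dot advanced:
  [Y → . y Y -] → [Y → y . Y -]
Closure of the advanced items:
  [Y → y . Y -] has the dot before Y: add [Y → . y Y -], [Y → . F ;], [Y → . -]
  [Y → . F ;] has the dot before F: add [F → . / y], [F → . Y y]

GOTO = { [F → . / y], [F → . Y y], [Y → . -], [Y → . F ;], [Y → . y Y -], [Y → y . Y -] }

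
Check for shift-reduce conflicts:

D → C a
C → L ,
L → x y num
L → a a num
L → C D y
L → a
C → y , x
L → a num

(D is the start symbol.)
A shift-reduce conflict occurs when an LR(0) state has both:
  - a complete (reduce) item [A → α .] (dot at the end), and
  - a shift item [B → β . c γ] (dot before a terminal).

Augment with D' → D and build the canonical LR(0) collection (I0 = CLOSURE({[D' → . D]}), then GOTO on every symbol after a dot until no new states appear). It has 18 states:
  I0: { [C → . L ,], [C → . y , x], [D → . C a], [D' → . D], [L → . C D y], [L → . a a num], [L → . a num], [L → . a], [L → . x y num] }  — shift
  I1: { [C → . L ,], [C → . y , x], [D → . C a], [D → C . a], [L → . C D y], [L → . a a num], [L → . a num], [L → . a], [L → . x y num], [L → C . D y] }  — shift
  I2: { [D' → D .] }  — accept
  I3: { [C → L . ,] }  — shift
  I4: { [L → a . a num], [L → a . num], [L → a .] }  — shift, reduce
  I5: { [L → x . y num] }  — shift
  I6: { [C → y . , x] }  — shift
  I7: { [C → y , . x] }  — shift
  I8: { [C → y , x .] }  — reduce
  I9: { [L → x y . num] }  — shift
  I10: { [L → x y num .] }  — reduce
  I11: { [L → a a . num] }  — shift
  I12: { [L → a num .] }  — reduce
  I13: { [L → a a num .] }  — reduce
  I14: { [C → L , .] }  — reduce
  I15: { [L → C D . y] }  — shift
  I16: { [D → C a .], [L → a . a num], [L → a . num], [L → a .] }  — shift, 2 reduces
  I17: { [L → C D y .] }  — reduce

I4 contains reduce item [L → a .] and shift items [L → a . a num], [L → a . num] — shift-reduce conflict.
I16 contains reduce items [D → C a .], [L → a .] and shift items [L → a . a num], [L → a . num] — shift-reduce conflict.

Answer: Yes — I4: [L → a .] vs [L → a . a num]; I16: [D → C a .] vs [L → a . a num]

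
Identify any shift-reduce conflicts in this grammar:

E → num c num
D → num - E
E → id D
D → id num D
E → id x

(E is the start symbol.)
No shift-reduce conflicts

Augment with E' → E and build the canonical LR(0) collection (I0 = CLOSURE({[E' → . E]}), then GOTO on every symbol after a dot until no new states appear). It has 14 states:
  I0: { [E → . id D], [E → . id x], [E → . num c num], [E' → . E] }  — shift
  I1: { [E' → E .] }  — accept
  I2: { [D → . id num D], [D → . num - E], [E → id . D], [E → id . x] }  — shift
  I3: { [E → num . c num] }  — shift
  I4: { [E → num c . num] }  — shift
  I5: { [E → num c num .] }  — reduce
  I6: { [E → id D .] }  — reduce
  I7: { [D → id . num D] }  — shift
  I8: { [D → num . - E] }  — shift
  I9: { [E → id x .] }  — reduce
  I10: { [D → num - . E], [E → . id D], [E → . id x], [E → . num c num] }  — shift
  I11: { [D → num - E .] }  — reduce
  I12: { [D → . id num D], [D → . num - E], [D → id num . D] }  — shift
  I13: { [D → id num D .] }  — reduce

No state contains both a complete item and a shift item.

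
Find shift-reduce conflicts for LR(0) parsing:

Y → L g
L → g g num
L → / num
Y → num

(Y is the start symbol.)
No shift-reduce conflicts

A shift-reduce conflict occurs when an LR(0) state has both:
  - a complete (reduce) item [A → α .] (dot at the end), and
  - a shift item [B → β . c γ] (dot before a terminal).

Augment with Y' → Y and build the canonical LR(0) collection (I0 = CLOSURE({[Y' → . Y]}), then GOTO on every symbol after a dot until no new states appear). It has 10 states:
  I0: { [L → . / num], [L → . g g num], [Y → . L g], [Y → . num], [Y' → . Y] }  — shift
  I1: { [L → / . num] }  — shift
  I2: { [Y → L . g] }  — shift
  I3: { [Y' → Y .] }  — accept
  I4: { [L → g . g num] }  — shift
  I5: { [Y → num .] }  — reduce
  I6: { [L → g g . num] }  — shift
  I7: { [L → g g num .] }  — reduce
  I8: { [Y → L g .] }  — reduce
  I9: { [L → / num .] }  — reduce

No state contains both a complete item and a shift item.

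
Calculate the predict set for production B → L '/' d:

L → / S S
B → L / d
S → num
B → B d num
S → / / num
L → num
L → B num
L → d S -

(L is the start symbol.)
{ '/', 'd', 'num' }

PREDICT(B → L '/' d) = (FIRST(RHS) \ {ε}) ∪ (FOLLOW(B) if ε ∈ FIRST(RHS), i.e. RHS ⇒* ε)
FIRST(L) = { '/', 'd', 'num' }
FIRST(L '/' d) = { '/', 'd', 'num' }
ε ∉ FIRST(L '/' d), so FOLLOW(B) is not added.
PREDICT(B → L '/' d) = { '/', 'd', 'num' }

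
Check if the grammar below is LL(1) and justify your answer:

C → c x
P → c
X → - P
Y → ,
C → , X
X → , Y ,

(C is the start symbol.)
For C:
  PREDICT(C → c x) = { 'c' }
  PREDICT(C → ',' X) = { ',' }
For X:
  PREDICT(X → '-' P) = { '-' }
  PREDICT(X → ',' Y ',') = { ',' }
P, Y have a single production, so nothing to check there.

All predict sets are disjoint. The grammar IS LL(1).

Answer: Yes, the grammar is LL(1).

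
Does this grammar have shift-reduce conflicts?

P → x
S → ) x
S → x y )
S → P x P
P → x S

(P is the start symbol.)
Augment with P' → P and build the canonical LR(0) collection (I0 = CLOSURE({[P' → . P]}), then GOTO on every symbol after a dot until no new states appear). It has 12 states:
  I0: { [P → . x S], [P → . x], [P' → . P] }  — shift
  I1: { [P' → P .] }  — accept
  I2: { [P → . x S], [P → . x], [P → x . S], [P → x .], [S → . ) x], [S → . P x P], [S → . x y )] }  — shift, reduce
  I3: { [S → ) . x] }  — shift
  I4: { [S → P . x P] }  — shift
  I5: { [P → x S .] }  — reduce
  I6: { [P → . x S], [P → . x], [P → x . S], [P → x .], [S → . ) x], [S → . P x P], [S → . x y )], [S → x . y )] }  — shift, reduce
  I7: { [S → x y . )] }  — shift
  I8: { [S → x y ) .] }  — reduce
  I9: { [P → . x S], [P → . x], [S → P x . P] }  — shift
  I10: { [S → P x P .] }  — reduce
  I11: { [S → ) x .] }  — reduce

I2 contains reduce item [P → x .] and shift items [P → . x], [P → . x S], [S → . ) x], [S → . x y )] — shift-reduce conflict.
I6 contains reduce item [P → x .] and shift items [P → . x], [P → . x S], [S → . ) x], [S → . x y )], [S → x . y )] — shift-reduce conflict.

Answer: Yes — I2: [P → x .] vs [P → . x]; I6: [P → x .] vs [P → . x]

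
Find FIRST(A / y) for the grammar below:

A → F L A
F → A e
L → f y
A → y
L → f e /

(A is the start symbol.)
{ 'y' }

FIRST sets of the non-terminals involved (from the grammar, by fixed-point iteration):
  FIRST(A) = { 'y' }

To compute FIRST(A / y), process the symbols left to right:
Symbol A is a non-terminal. Add FIRST(A) \ {ε} = { 'y' }
A is not nullable (ε ∉ FIRST(A)), so stop here.
FIRST(A / y) = { 'y' }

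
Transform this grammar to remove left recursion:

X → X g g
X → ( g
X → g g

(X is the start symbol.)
X is directly left-recursive. The standard transformation for
  A → A α₁ | ... | A α_m | β₁ | ... | β_n
is
  A  → β₁ A' | ... | β_n A'
  A' → α₁ A' | ... | α_m A' | ε

X → ( g becomes X → ( g X'
X → g g becomes X → g g X'
X → X g g becomes X' → g g X'
Add X' → ε

Resulting grammar:
X → ( g X'
X → g g X'
X' → g g X'
X' → ε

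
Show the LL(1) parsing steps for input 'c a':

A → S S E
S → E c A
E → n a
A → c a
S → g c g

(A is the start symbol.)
Stack is shown with the top on the left.

Stack  Input  Action
--------------------
A $    c a $  output A → c a
c a $  c a $  match 'c'
a $    a $    match 'a'
$      $      accept

The string is accepted.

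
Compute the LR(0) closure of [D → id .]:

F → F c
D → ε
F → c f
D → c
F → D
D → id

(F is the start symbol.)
{ [D → id .] }

Start with: [D → id .]
The dot is at the end, so nothing is added.

CLOSURE = { [D → id .] }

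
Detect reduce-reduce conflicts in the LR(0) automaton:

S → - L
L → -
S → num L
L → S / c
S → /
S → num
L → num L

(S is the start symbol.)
A reduce-reduce conflict occurs when an LR(0) state has two complete items [A → α .] and [B → β .] — both call for a reduction, and with no lookahead the parser cannot choose between them.

Augment with S' → S and build the canonical LR(0) collection (I0 = CLOSURE({[S' → . S]}), then GOTO on every symbol after a dot until no new states appear). It has 13 states:
  I0: { [S → . - L], [S → . /], [S → . num L], [S → . num], [S' → . S] }  — shift
  I1: { [L → . -], [L → . S / c], [L → . num L], [S → - . L], [S → . - L], [S → . /], [S → . num L], [S → . num] }  — shift
  I2: { [S → / .] }  — reduce
  I3: { [S' → S .] }  — accept
  I4: { [L → . -], [L → . S / c], [L → . num L], [S → . - L], [S → . /], [S → . num L], [S → . num], [S → num . L], [S → num .] }  — shift, reduce
  I5: { [L → - .], [L → . -], [L → . S / c], [L → . num L], [S → - . L], [S → . - L], [S → . /], [S → . num L], [S → . num] }  — shift, reduce
  I6: { [S → num L .] }  — reduce
  I7: { [L → S . / c] }  — shift
  I8: { [L → . -], [L → . S / c], [L → . num L], [L → num . L], [S → . - L], [S → . /], [S → . num L], [S → . num], [S → num . L], [S → num .] }  — shift, reduce
  I9: { [L → num L .], [S → num L .] }  — 2 reduces
  I10: { [L → S / . c] }  — shift
  I11: { [L → S / c .] }  — reduce
  I12: { [S → - L .] }  — reduce

I9 contains complete items [L → num L .], [S → num L .] — reduce-reduce conflict.

Answer: Yes — I9: [L → num L .] vs [S → num L .]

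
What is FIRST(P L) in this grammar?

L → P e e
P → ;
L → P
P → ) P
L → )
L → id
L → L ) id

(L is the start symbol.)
FIRST sets of the non-terminals involved (from the grammar, by fixed-point iteration):
  FIRST(P) = { ')', ';' }

To compute FIRST(P L), process the symbols left to right:
Symbol P is a non-terminal. Add FIRST(P) \ {ε} = { ')', ';' }
P is not nullable (ε ∉ FIRST(P)), so stop here.
FIRST(P L) = { ')', ';' }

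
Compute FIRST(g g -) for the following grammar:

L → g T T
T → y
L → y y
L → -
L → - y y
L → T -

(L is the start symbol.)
{ 'g' }

To compute FIRST(g g -), process the symbols left to right:
Symbol g is a terminal. Add 'g' and stop.
FIRST(g g -) = { 'g' }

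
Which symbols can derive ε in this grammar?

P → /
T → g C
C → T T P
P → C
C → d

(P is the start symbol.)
None

A non-terminal is nullable if it can derive ε (the empty string): either it has an ε-production, or it has a production whose right-hand side consists entirely of nullable non-terminals.

There are no ε-productions, so no non-terminal can derive ε.
No non-terminals are nullable.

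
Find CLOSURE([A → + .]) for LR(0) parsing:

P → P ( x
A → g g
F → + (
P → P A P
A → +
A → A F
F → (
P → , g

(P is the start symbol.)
Start with: [A → + .]
The dot is at the end, so nothing is added.

CLOSURE = { [A → + .] }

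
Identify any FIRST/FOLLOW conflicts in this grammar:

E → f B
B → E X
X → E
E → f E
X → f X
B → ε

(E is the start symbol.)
A FIRST/FOLLOW conflict occurs when a non-terminal N has a nullable alternative N → β (β ⇒* ε) and another alternative N → α with FIRST(α) ∩ FOLLOW(N) ≠ ∅: on such a lookahead the parser cannot decide between expanding α and letting N vanish via β.

Nullable non-terminals: B.
FIRST sets used below: FIRST(E) = { 'f' }

B: nullable alternative(s) B → ε; FOLLOW(B) = { $, 'f' }
  B → E X: FIRST \ {ε} = { 'f' } — overlaps FOLLOW(B) on { 'f' }: CONFLICT
  B → ε: FIRST \ {ε} = { } — this is the only nullable alternative, skip

E, X have no nullable alternative, so no FIRST/FOLLOW check is needed there.

So the grammar has 1 FIRST/FOLLOW conflict (marked CONFLICT above).

Answer: Yes. B → E X with FOLLOW(B) on { 'f' }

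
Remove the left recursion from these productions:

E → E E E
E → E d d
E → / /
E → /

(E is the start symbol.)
E is directly left-recursive. The standard transformation for
  A → A α₁ | ... | A α_m | β₁ | ... | β_n
is
  A  → β₁ A' | ... | β_n A'
  A' → α₁ A' | ... | α_m A' | ε

E → / / becomes E → / / E'
E → / becomes E → / E'
E → E E E becomes E' → E E E'
E → E d d becomes E' → d d E'
Add E' → ε

Resulting grammar:
E → / / E'
E → / E'
E' → E E E'
E' → d d E'
E' → ε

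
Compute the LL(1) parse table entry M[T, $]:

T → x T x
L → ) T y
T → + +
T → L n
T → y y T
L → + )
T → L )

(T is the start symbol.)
To find M[T, $], we find productions for T where $ is in the predict set (PREDICT(N → α) = (FIRST(α) \ {ε}) ∪ (FOLLOW(N) if α ⇒* ε)).

Relevant sets:
  FIRST(L) = { ')', '+' }

T → x T x: PREDICT = { 'x' }
T → + +: PREDICT = { '+' }
T → L n: PREDICT = { ')', '+' }
T → y y T: PREDICT = { 'y' }
T → L ): PREDICT = { ')', '+' }

M[T, $] is empty (no production applies)

Answer: Empty (error entry)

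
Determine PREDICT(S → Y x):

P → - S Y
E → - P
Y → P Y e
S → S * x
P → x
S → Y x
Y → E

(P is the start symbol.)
{ '-', 'x' }

PREDICT(S → Y x) = (FIRST(RHS) \ {ε}) ∪ (FOLLOW(S) if ε ∈ FIRST(RHS), i.e. RHS ⇒* ε)
FIRST(Y) = { '-', 'x' }
FIRST(Y x) = { '-', 'x' }
ε ∉ FIRST(Y x), so FOLLOW(S) is not added.
PREDICT(S → Y x) = { '-', 'x' }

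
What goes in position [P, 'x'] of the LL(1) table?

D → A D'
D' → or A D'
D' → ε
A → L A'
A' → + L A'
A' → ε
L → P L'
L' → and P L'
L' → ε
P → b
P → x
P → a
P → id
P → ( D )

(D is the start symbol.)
To find M[P, 'x'], we find productions for P where 'x' is in the predict set (PREDICT(N → α) = (FIRST(α) \ {ε}) ∪ (FOLLOW(N) if α ⇒* ε)).

P → b: PREDICT = { 'b' }
P → x: PREDICT = { 'x' }
  'x' is in predict set, so this production goes in M[P, 'x']
P → a: PREDICT = { 'a' }
P → id: PREDICT = { 'id' }
P → ( D ): PREDICT = { '(' }

M[P, 'x'] = P → x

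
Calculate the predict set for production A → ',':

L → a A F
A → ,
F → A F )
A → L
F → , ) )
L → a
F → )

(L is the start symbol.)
PREDICT(A → ',') = (FIRST(RHS) \ {ε}) ∪ (FOLLOW(A) if ε ∈ FIRST(RHS), i.e. RHS ⇒* ε)
FIRST(',') = { ',' }
ε ∉ FIRST(','), so FOLLOW(A) is not added.
PREDICT(A → ',') = { ',' }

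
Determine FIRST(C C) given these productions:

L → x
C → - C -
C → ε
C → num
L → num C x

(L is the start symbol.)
FIRST sets of the non-terminals involved (from the grammar, by fixed-point iteration):
  FIRST(C) = { '-', 'num', ε }

To compute FIRST(C C), process the symbols left to right:
Symbol C is a non-terminal. Add FIRST(C) \ {ε} = { '-', 'num' }
C is nullable (ε ∈ FIRST(C)), continue to the next symbol.
Symbol C is a non-terminal. Add FIRST(C) \ {ε} = { '-', 'num' }
C is nullable (ε ∈ FIRST(C)), continue to the next symbol.
All symbols are nullable, so ε is in the result.
FIRST(C C) = { '-', 'num', ε }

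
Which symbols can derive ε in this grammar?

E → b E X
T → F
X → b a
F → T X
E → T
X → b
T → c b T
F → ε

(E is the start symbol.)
{ 'E', 'F', 'T' }

A non-terminal is nullable if it can derive ε (the empty string): either it has an ε-production, or it has a production whose right-hand side consists entirely of nullable non-terminals.

ε-productions: F → ε
So F is immediately nullable.
T → F: every symbol on the right is nullable, so T is nullable too.
E → T: every symbol on the right is nullable, so E is nullable too.
No further non-terminal can be added: every production for the remaining non-terminals contains a terminal or a non-nullable non-terminal.
Nullable = { 'E', 'F', 'T' }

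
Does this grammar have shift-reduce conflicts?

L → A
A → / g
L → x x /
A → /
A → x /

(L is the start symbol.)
Augment with L' → L and build the canonical LR(0) collection (I0 = CLOSURE({[L' → . L]}), then GOTO on every symbol after a dot until no new states appear). It has 9 states:
  I0: { [A → . / g], [A → . /], [A → . x /], [L → . A], [L → . x x /], [L' → . L] }  — shift
  I1: { [A → / . g], [A → / .] }  — shift, reduce
  I2: { [L → A .] }  — reduce
  I3: { [L' → L .] }  — accept
  I4: { [A → x . /], [L → x . x /] }  — shift
  I5: { [A → x / .] }  — reduce
  I6: { [L → x x . /] }  — shift
  I7: { [L → x x / .] }  — reduce
  I8: { [A → / g .] }  — reduce

I1 contains reduce item [A → / .] and shift item [A → / . g] — shift-reduce conflict.

Answer: Yes — I1: [A → / .] vs [A → / . g]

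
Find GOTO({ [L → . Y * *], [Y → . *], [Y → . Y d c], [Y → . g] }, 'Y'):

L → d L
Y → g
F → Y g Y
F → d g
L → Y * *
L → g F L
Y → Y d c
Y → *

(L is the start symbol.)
GOTO(I, 'Y') = CLOSURE({ [A → αX.β] : [A → α.Xβ] ∈ I, X = 'Y' })

Items with dot before 'Y', with the dot advanced:
  [L → . Y * *] → [L → Y . * *]
  [Y → . Y d c] → [Y → Y . d c]
Closure adds nothing (no advanced item has the dot before a non-terminal).

GOTO = { [L → Y . * *], [Y → Y . d c] }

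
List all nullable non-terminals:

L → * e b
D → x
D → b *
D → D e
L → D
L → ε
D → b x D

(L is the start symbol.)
{ 'L' }

ε-productions: L → ε
So L is immediately nullable.
No further non-terminal can be added: every production for the remaining non-terminals contains a terminal or a non-nullable non-terminal.
Nullable = { 'L' }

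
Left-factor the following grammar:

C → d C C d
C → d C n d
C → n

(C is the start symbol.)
Left-factoring transforms A → αβ₁ | αβ₂ into A → αA' and A' → β₁ | β₂
(α is the longest common prefix among the alternatives). Repeat until
no nonterminal has two alternatives with a common prefix.

Round 1: C has alternatives sharing prefix 'd C'. Introduce C': C → d C C'
  Add: C' → C d
  Add: C' → n d

No remaining common prefixes — done.

Resulting grammar:
C → d C C'
C' → C d
C' → n d
C → n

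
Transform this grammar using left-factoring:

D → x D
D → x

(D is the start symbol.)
D → x D'
D' → D
D' → ε

Left-factoring transforms A → αβ₁ | αβ₂ into A → αA' and A' → β₁ | β₂
(α is the longest common prefix among the alternatives). Repeat until
no nonterminal has two alternatives with a common prefix.

Round 1: D has alternatives sharing prefix 'x'. Introduce D': D → x D'
  Add: D' → D
  Add: D' → ε

No remaining common prefixes — done.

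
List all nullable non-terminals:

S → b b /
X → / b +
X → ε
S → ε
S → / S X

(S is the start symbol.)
{ 'S', 'X' }

ε-productions: X → ε, S → ε
So X, S are immediately nullable.
Every non-terminal is now nullable.
Nullable = { 'S', 'X' }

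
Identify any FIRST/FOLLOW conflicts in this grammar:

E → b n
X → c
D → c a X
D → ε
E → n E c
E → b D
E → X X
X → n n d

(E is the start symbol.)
Yes. D → c a X with FOLLOW(D) on { 'c' }

A FIRST/FOLLOW conflict occurs when a non-terminal N has a nullable alternative N → β (β ⇒* ε) and another alternative N → α with FIRST(α) ∩ FOLLOW(N) ≠ ∅: on such a lookahead the parser cannot decide between expanding α and letting N vanish via β.

Nullable non-terminals: D.

D: nullable alternative(s) D → ε; FOLLOW(D) = { $, 'c' }
  D → c a X: FIRST \ {ε} = { 'c' } — overlaps FOLLOW(D) on { 'c' }: CONFLICT
  D → ε: FIRST \ {ε} = { } — this is the only nullable alternative, skip

E, X have no nullable alternative, so no FIRST/FOLLOW check is needed there.

So the grammar has 1 FIRST/FOLLOW conflict (marked CONFLICT above).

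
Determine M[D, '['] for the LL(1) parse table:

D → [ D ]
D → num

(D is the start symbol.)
D → [ D ]

To find M[D, '['], we find productions for D where '[' is in the predict set (PREDICT(N → α) = (FIRST(α) \ {ε}) ∪ (FOLLOW(N) if α ⇒* ε)).

D → [ D ]: PREDICT = { '[' }
  '[' is in predict set, so this production goes in M[D, '[']
D → num: PREDICT = { 'num' }

M[D, '['] = D → [ D ]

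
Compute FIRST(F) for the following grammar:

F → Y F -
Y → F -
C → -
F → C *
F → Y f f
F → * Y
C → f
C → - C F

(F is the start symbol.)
FIRST sets of the other non-terminals involved (by the same procedure, iterated to a fixed point):
  FIRST(Y) = { '*', '-', 'f' }
  FIRST(C) = { '-', 'f' }

From F → Y F -:
  - Y is a non-terminal: add FIRST(Y) \ {ε} = { '*', '-', 'f' }
    Y is not nullable, so stop
From F → C *:
  - C is a non-terminal: add FIRST(C) \ {ε} = { '-', 'f' }
    C is not nullable, so stop
From F → Y f f:
  - Y is a non-terminal: add FIRST(Y) \ {ε} = { '*', '-', 'f' }
    Y is not nullable, so stop
From F → * Y:
  - '*' is a terminal: add '*' and stop

Collecting: FIRST(F) = { '*', '-', 'f' }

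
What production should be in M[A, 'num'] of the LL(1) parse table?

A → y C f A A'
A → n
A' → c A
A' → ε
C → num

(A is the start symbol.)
Empty (error entry)

To find M[A, 'num'], we find productions for A where 'num' is in the predict set (PREDICT(N → α) = (FIRST(α) \ {ε}) ∪ (FOLLOW(N) if α ⇒* ε)).

A → y C f A A': PREDICT = { 'y' }
A → n: PREDICT = { 'n' }

M[A, 'num'] is empty (no production applies)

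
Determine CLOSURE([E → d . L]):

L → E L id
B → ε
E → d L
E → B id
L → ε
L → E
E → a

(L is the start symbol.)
{ [B → .], [E → . B id], [E → . a], [E → . d L], [E → d . L], [L → . E L id], [L → . E], [L → .] }

To compute CLOSURE, for each item [A → α.Bβ] where B is a non-terminal, add [B → .γ] for all productions B → γ; repeat for the newly added items until nothing changes.

Start with: [E → d . L]
  [E → d . L] has the dot before L: add [L → . E L id], [L → .], [L → . E]
  [L → . E L id] has the dot before E: add [E → . d L], [E → . B id], [E → . a]
  [E → . B id] has the dot before B: add [B → .]
No further items can be added.

CLOSURE = { [B → .], [E → . B id], [E → . a], [E → . d L], [E → d . L], [L → . E L id], [L → . E], [L → .] }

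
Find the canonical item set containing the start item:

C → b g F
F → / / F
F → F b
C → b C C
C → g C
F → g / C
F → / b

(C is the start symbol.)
First, augment the grammar with C' → C
I₀ = CLOSURE({ [C' → . C] }):
  [C' → . C] has the dot before C: add [C → . b g F], [C → . b C C], [C → . g C]
No further items can be added.

I₀ = { [C → . b C C], [C → . b g F], [C → . g C], [C' → . C] }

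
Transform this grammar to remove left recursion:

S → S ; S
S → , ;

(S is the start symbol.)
S → , ; S'
S' → ; S S'
S' → ε

S is directly left-recursive. The standard transformation for
  A → A α₁ | ... | A α_m | β₁ | ... | β_n
is
  A  → β₁ A' | ... | β_n A'
  A' → α₁ A' | ... | α_m A' | ε

S → , ; becomes S → , ; S'
S → S ; S becomes S' → ; S S'
Add S' → ε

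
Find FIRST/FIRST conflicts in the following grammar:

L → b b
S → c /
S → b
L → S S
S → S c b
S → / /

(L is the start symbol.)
FIRST sets of the non-terminals at (or reachable through a nullable prefix from) the front of some alternative:
  FIRST(S) = { '/', 'b', 'c' }

Productions for L:
  L → b b: FIRST = { 'b' }
  L → S S: FIRST = { '/', 'b', 'c' }
Productions for S:
  S → c /: FIRST = { 'c' }
  S → b: FIRST = { 'b' }
  S → S c b: FIRST = { '/', 'b', 'c' }
  S → / /: FIRST = { '/' }

Conflict for L: L → b b and L → S S
  Overlap: { 'b' }
Conflict for S: S → c / and S → S c b
  Overlap: { 'c' }
Conflict for S: S → b and S → S c b
  Overlap: { 'b' }
Conflict for S: S → S c b and S → / /
  Overlap: { '/' }

Answer: Yes. L → b b / L → S S on { 'b' }; S → c '/' / S → S c b on { 'c' }; S → b / S → S c b on { 'b' }; S → S c b / S → '/' '/' on { '/' }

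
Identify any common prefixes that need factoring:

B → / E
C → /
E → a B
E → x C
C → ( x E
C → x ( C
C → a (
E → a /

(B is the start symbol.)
Yes, E has productions with common prefix 'a'

Left-factoring is needed when two productions for the same non-terminal
share a common prefix on the right-hand side.

Productions for C:
  C → /
  C → ( x E
  C → x ( C
  C → a (
Productions for E:
  E → a B
  E → x C
  E → a /

Found common prefix 'a' in productions for E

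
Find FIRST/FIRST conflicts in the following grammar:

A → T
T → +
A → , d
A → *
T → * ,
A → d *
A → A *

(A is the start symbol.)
A FIRST/FIRST conflict occurs when two productions N → α and N → β for the same non-terminal have FIRST(α) ∩ FIRST(β) ≠ ∅ (with ε ∈ FIRST of a nullable right-hand side, so two nullable alternatives also conflict).

FIRST sets of the non-terminals at (or reachable through a nullable prefix from) the front of some alternative:
  FIRST(T) = { '*', '+' }
  FIRST(A) = { '*', '+', ',', 'd' }

Productions for A:
  A → T: FIRST = { '*', '+' }
  A → , d: FIRST = { ',' }
  A → *: FIRST = { '*' }
  A → d *: FIRST = { 'd' }
  A → A *: FIRST = { '*', '+', ',', 'd' }
Productions for T:
  T → +: FIRST = { '+' }
  T → * ,: FIRST = { '*' }

Conflict for A: A → T and A → *
  Overlap: { '*' }
Conflict for A: A → T and A → A *
  Overlap: { '*', '+' }
Conflict for A: A → , d and A → A *
  Overlap: { ',' }
Conflict for A: A → * and A → A *
  Overlap: { '*' }
Conflict for A: A → d * and A → A *
  Overlap: { 'd' }

Answer: Yes. A → T / A → '*' on { '*' }; A → T / A → A '*' on { '*', '+' }; A → ',' d / A → A '*' on { ',' }; A → '*' / A → A '*' on { '*' }; A → d '*' / A → A '*' on { 'd' }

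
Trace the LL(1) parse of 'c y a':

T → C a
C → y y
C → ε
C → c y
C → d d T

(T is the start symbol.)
Stack is shown with the top on the left.

Stack    Input    Action
------------------------
T $      c y a $  output T → C a
C a $    c y a $  output C → c y
c y a $  c y a $  match 'c'
y a $    y a $    match 'y'
a $      a $      match 'a'
$        $        accept

The string is accepted.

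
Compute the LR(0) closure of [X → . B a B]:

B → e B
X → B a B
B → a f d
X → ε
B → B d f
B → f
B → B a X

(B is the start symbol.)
{ [B → . B a X], [B → . B d f], [B → . a f d], [B → . e B], [B → . f], [X → . B a B] }

To compute CLOSURE, for each item [A → α.Bβ] where B is a non-terminal, add [B → .γ] for all productions B → γ; repeat for the newly added items until nothing changes.

Start with: [X → . B a B]
  [X → . B a B] has the dot before B: add [B → . e B], [B → . a f d], [B → . B d f], [B → . f], [B → . B a X]
No further items can be added.

CLOSURE = { [B → . B a X], [B → . B d f], [B → . a f d], [B → . e B], [B → . f], [X → . B a B] }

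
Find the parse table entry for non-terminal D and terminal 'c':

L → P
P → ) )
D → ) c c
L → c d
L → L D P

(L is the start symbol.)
To find M[D, 'c'], we find productions for D where 'c' is in the predict set (PREDICT(N → α) = (FIRST(α) \ {ε}) ∪ (FOLLOW(N) if α ⇒* ε)).

D → ) c c: PREDICT = { ')' }

M[D, 'c'] is empty (no production applies)

Answer: Empty (error entry)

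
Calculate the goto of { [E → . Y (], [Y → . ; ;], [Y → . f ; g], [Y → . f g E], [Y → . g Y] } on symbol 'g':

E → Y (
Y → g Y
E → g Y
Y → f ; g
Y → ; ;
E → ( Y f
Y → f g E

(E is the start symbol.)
GOTO(I, 'g') = CLOSURE({ [A → αX.β] : [A → α.Xβ] ∈ I, X = 'g' })

Items with dot before 'g', with the dot advanced:
  [Y → . g Y] → [Y → g . Y]
Closure of the advanced items:
  [Y → g . Y] has the dot before Y: add [Y → . g Y], [Y → . f ; g], [Y → . ; ;], [Y → . f g E]

GOTO = { [Y → . ; ;], [Y → . f ; g], [Y → . f g E], [Y → . g Y], [Y → g . Y] }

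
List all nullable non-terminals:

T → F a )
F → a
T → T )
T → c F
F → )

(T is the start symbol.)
None

A non-terminal is nullable if it can derive ε (the empty string): either it has an ε-production, or it has a production whose right-hand side consists entirely of nullable non-terminals.

There are no ε-productions, so no non-terminal can derive ε.
No non-terminals are nullable.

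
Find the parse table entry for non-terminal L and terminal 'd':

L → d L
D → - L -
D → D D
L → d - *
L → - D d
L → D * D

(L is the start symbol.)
L → d L, L → d - *

To find M[L, 'd'], we find productions for L where 'd' is in the predict set (PREDICT(N → α) = (FIRST(α) \ {ε}) ∪ (FOLLOW(N) if α ⇒* ε)).

Relevant sets:
  FIRST(D) = { '-' }

L → d L: PREDICT = { 'd' }
  'd' is in predict set, so this production goes in M[L, 'd']
L → d - *: PREDICT = { 'd' }
  'd' is in predict set, so this production goes in M[L, 'd']
L → - D d: PREDICT = { '-' }
L → D * D: PREDICT = { '-' }

M[L, 'd'] = L → d L, L → d - *  (a multiply-defined cell — the grammar is not LL(1))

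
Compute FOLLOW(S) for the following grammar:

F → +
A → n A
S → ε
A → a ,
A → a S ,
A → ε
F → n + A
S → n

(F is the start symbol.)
{ ',' }

To compute FOLLOW(S), find every occurrence of S on a right-hand side N → α S β: add FIRST(β) \ {ε}, and if β is empty or nullable also add FOLLOW(N). Iterate to a fixed point.

In A → a S ,: S is followed by ',', add FIRST(',') \ {ε} = { ',' }

Taking the union: FOLLOW(S) = { ',' }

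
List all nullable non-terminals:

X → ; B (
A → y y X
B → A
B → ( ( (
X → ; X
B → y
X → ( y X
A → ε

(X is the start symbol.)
{ 'A', 'B' }

ε-productions: A → ε
So A is immediately nullable.
B → A: every symbol on the right is nullable, so B is nullable too.
No further non-terminal can be added: every production for the remaining non-terminals contains a terminal or a non-nullable non-terminal.
Nullable = { 'A', 'B' }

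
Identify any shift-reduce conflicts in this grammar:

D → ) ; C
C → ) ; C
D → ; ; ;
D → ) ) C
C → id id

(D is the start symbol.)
No shift-reduce conflicts

Augment with D' → D and build the canonical LR(0) collection (I0 = CLOSURE({[D' → . D]}), then GOTO on every symbol after a dot until no new states appear). It has 15 states:
  I0: { [D → . ) ) C], [D → . ) ; C], [D → . ; ; ;], [D' → . D] }  — shift
  I1: { [D → ) . ) C], [D → ) . ; C] }  — shift
  I2: { [D → ; . ; ;] }  — shift
  I3: { [D' → D .] }  — accept
  I4: { [D → ; ; . ;] }  — shift
  I5: { [D → ; ; ; .] }  — reduce
  I6: { [C → . ) ; C], [C → . id id], [D → ) ) . C] }  — shift
  I7: { [C → . ) ; C], [C → . id id], [D → ) ; . C] }  — shift
  I8: { [C → ) . ; C] }  — shift
  I9: { [D → ) ; C .] }  — reduce
  I10: { [C → id . id] }  — shift
  I11: { [C → id id .] }  — reduce
  I12: { [C → ) ; . C], [C → . ) ; C], [C → . id id] }  — shift
  I13: { [C → ) ; C .] }  — reduce
  I14: { [D → ) ) C .] }  — reduce

No state contains both a complete item and a shift item.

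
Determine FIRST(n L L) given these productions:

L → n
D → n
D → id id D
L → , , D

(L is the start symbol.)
{ 'n' }

To compute FIRST(n L L), process the symbols left to right:
Symbol n is a terminal. Add 'n' and stop.
FIRST(n L L) = { 'n' }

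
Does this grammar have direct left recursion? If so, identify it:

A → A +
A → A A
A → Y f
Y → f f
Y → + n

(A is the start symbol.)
Direct left recursion occurs when N → N α for some non-terminal N (the right-hand side begins with the left-hand side itself).

A → A +: LEFT RECURSIVE (starts with A)
A → A A: LEFT RECURSIVE (starts with A)
A → Y f: starts with Y
Y → f f: starts with f
Y → + n: starts with '+'

The grammar has direct left recursion on: A.

Answer: Yes, A is left-recursive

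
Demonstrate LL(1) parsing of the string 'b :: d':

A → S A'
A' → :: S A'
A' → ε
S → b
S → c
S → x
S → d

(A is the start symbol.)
LL(1) parsing maintains a stack (initially the start symbol over $) and the input. At each step: if the stack top is a terminal, match it against the current input token; if it is a non-terminal N, replace it with the RHS of M[N, lookahead] (the unique production whose predict set contains the lookahead).

Stack is shown with the top on the left.

Stack      Input     Action
---------------------------
A $        b :: d $  output A → S A'
S A' $     b :: d $  output S → b
b A' $     b :: d $  match 'b'
A' $       :: d $    output A' → :: S A'
:: S A' $  :: d $    match '::'
S A' $     d $       output S → d
d A' $     d $       match 'd'
A' $       $         output A' → ε
$          $         accept

The string is accepted.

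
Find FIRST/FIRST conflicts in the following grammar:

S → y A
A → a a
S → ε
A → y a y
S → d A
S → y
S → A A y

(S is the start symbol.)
A FIRST/FIRST conflict occurs when two productions N → α and N → β for the same non-terminal have FIRST(α) ∩ FIRST(β) ≠ ∅ (with ε ∈ FIRST of a nullable right-hand side, so two nullable alternatives also conflict).

FIRST sets of the non-terminals at (or reachable through a nullable prefix from) the front of some alternative:
  FIRST(A) = { 'a', 'y' }

Productions for S:
  S → y A: FIRST = { 'y' }
  S → ε: FIRST = { ε }
  S → d A: FIRST = { 'd' }
  S → y: FIRST = { 'y' }
  S → A A y: FIRST = { 'a', 'y' }
Productions for A:
  A → a a: FIRST = { 'a' }
  A → y a y: FIRST = { 'y' }

Conflict for S: S → y A and S → y
  Overlap: { 'y' }
Conflict for S: S → y A and S → A A y
  Overlap: { 'y' }
Conflict for S: S → y and S → A A y
  Overlap: { 'y' }

Answer: Yes. S → y A / S → y on { 'y' }; S → y A / S → A A y on { 'y' }; S → y / S → A A y on { 'y' }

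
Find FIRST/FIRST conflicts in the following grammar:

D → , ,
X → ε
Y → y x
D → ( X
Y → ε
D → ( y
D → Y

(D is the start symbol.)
Yes. D → '(' X / D → '(' y on { '(' }

A FIRST/FIRST conflict occurs when two productions N → α and N → β for the same non-terminal have FIRST(α) ∩ FIRST(β) ≠ ∅ (with ε ∈ FIRST of a nullable right-hand side, so two nullable alternatives also conflict).

FIRST sets of the non-terminals at (or reachable through a nullable prefix from) the front of some alternative:
  FIRST(Y) = { 'y', ε }

Productions for D:
  D → , ,: FIRST = { ',' }
  D → ( X: FIRST = { '(' }
  D → ( y: FIRST = { '(' }
  D → Y: FIRST = { 'y', ε }
Productions for Y:
  Y → y x: FIRST = { 'y' }
  Y → ε: FIRST = { ε }
X has only one production, so no FIRST/FIRST conflict is possible there.

Conflict for D: D → ( X and D → ( y
  Overlap: { '(' }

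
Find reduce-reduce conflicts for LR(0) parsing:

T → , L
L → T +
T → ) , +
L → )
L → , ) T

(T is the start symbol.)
No reduce-reduce conflicts

Augment with T' → T and build the canonical LR(0) collection (I0 = CLOSURE({[T' → . T]}), then GOTO on every symbol after a dot until no new states appear). It has 14 states:
  I0: { [T → . ) , +], [T → . , L], [T' → . T] }  — shift
  I1: { [T → ) . , +] }  — shift
  I2: { [L → . )], [L → . , ) T], [L → . T +], [T → , . L], [T → . ) , +], [T → . , L] }  — shift
  I3: { [T' → T .] }  — accept
  I4: { [L → ) .], [T → ) . , +] }  — shift, reduce
  I5: { [L → , . ) T], [L → . )], [L → . , ) T], [L → . T +], [T → , . L], [T → . ) , +], [T → . , L] }  — shift
  I6: { [T → , L .] }  — reduce
  I7: { [L → T . +] }  — shift
  I8: { [L → T + .] }  — reduce
  I9: { [L → ) .], [L → , ) . T], [T → ) . , +], [T → . ) , +], [T → . , L] }  — shift, reduce
  I10: { [L → . )], [L → . , ) T], [L → . T +], [T → ) , . +], [T → , . L], [T → . ) , +], [T → . , L] }  — shift
  I11: { [L → , ) T .] }  — reduce
  I12: { [T → ) , + .] }  — reduce
  I13: { [T → ) , . +] }  — shift

No state contains more than one complete item.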